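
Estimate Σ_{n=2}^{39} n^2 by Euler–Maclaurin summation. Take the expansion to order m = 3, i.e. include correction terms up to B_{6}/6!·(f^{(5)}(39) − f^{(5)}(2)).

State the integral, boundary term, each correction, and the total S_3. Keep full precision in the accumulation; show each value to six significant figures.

Integral: ∫_2^39 x^2 dx = 19770.3.
Endpoint term: (f(2) + f(39))/2 = (4.00000 + 1521.00)/2 = 762.500.
So far: 20532.8.
Correction k=1: B_{2}/2! · (f^{(1)}(39) − f^{(1)}(2)) = 1/12 · (78.0000 − 4.00000) = 6.16667.
Partial sum through k=1: 20539.0.
Correction k=2: B_{4}/4! · (f^{(3)}(39) − f^{(3)}(2)) = −1/720 · (0.00000 − 0.00000) = 0.00000.
Partial sum through k=2: 20539.0.
Correction k=3: B_{6}/6! · (f^{(5)}(39) − f^{(5)}(2)) = 1/30240 · (0.00000 − 0.00000) = 0.00000.

S_3 ≈ 20539.0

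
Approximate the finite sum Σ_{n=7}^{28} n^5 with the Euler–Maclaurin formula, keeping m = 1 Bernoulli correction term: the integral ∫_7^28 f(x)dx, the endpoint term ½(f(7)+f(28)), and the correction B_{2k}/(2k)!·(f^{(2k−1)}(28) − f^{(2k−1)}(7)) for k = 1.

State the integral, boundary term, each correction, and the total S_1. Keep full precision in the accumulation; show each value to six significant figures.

The integral term ∫_7^28 x^5 dx = 8.02954e+07.
Endpoint term: (f(7) + f(28))/2 = (16807.0 + 1.72104e+07)/2 = 8.61359e+06.
So far: 8.89090e+07.
Correction k=1: B_{2}/2! · (f^{(1)}(28) − f^{(1)}(7)) = 1/12 · (3.07328e+06 − 12005.0) = 255106.

S_1 ≈ 8.91641e+07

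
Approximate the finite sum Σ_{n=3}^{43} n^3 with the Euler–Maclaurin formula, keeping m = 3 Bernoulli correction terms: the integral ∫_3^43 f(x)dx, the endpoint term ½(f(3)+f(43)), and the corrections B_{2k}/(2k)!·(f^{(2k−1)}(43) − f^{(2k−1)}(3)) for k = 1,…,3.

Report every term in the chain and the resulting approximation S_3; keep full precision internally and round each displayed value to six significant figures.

S_3 ≈ 894907

The integral term ∫_3^43 x^3 dx = 854680.
Boundary: ½(f(3) + f(43)) = ½(27.0000 + 79507.0) = 39767.0.
Running total after boundary: 894447.
Order-1 term: 1/12 · (5547.00 − 27.0000) = 460.000.
Partial sum through k=1: 894907.
Order-2 term: −1/720 · (6.00000 − 6.00000) = 0.00000.
Partial sum through k=2: 894907.
Order-3 term: 1/30240 · (0.00000 − 0.00000) = 0.00000.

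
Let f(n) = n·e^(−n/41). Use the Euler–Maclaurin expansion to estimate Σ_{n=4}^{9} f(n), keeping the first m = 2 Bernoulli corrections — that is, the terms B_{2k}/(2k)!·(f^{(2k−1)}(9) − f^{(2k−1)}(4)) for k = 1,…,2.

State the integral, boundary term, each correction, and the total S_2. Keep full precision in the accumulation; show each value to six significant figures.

The integral term ∫_4^9 x·e^(−x/41) dx = 27.5355.
Endpoint term: (f(4) + f(9))/2 = (3.62819 + 7.22619)/2 = 5.42719.
Running total after boundary: 32.9627.
Order-1 term: 1/12 · (0.626662 − 0.818555) = -0.0159911.
Partial sum through k=1: 32.9467.
Order-2 term: −1/720 · (0.00132807 − 0.00156612) = 3.30628e-07.

S_2 ≈ 32.9467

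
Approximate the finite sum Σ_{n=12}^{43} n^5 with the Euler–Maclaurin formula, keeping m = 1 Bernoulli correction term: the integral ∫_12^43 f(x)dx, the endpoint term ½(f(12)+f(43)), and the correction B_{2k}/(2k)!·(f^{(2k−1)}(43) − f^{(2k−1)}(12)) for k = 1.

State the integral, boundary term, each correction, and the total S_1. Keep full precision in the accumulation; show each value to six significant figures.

Integral: ∫_12^43 x^5 dx = 1.05306e+09.
Boundary: ½(f(12) + f(43)) = ½(248832 + 1.47008e+08) = 7.36286e+07.
So far: 1.12669e+09.
Correction k=1: B_{2}/2! · (f^{(1)}(43) − f^{(1)}(12)) = 1/12 · (1.70940e+07 − 103680) = 1.41586e+06.

S_1 ≈ 1.12811e+09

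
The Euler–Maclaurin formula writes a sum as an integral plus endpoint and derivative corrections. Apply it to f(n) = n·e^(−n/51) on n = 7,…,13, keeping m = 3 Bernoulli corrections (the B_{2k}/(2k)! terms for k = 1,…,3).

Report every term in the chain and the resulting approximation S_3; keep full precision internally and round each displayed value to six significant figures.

S_3 ≈ 57.1291

∫_7^13 x·e^(−x/51) dx evaluates to 49.0551.
Endpoint term: (f(7) + f(13))/2 = (6.10224 + 10.0749)/2 = 8.08857.
Integral + boundary = 57.1437.
Order-1 term: 1/12 · (0.577445 − 0.752096) = -0.0145542.
After k=1: 57.1291.
Order-2 term: −1/720 · (0.000817928 − 0.000959474) = 1.96592e-07.
After k=2: 57.1291.
Order-3 term: 1/30240 · (5.43578e-07 − 6.26602e-07) = -2.74550e-12.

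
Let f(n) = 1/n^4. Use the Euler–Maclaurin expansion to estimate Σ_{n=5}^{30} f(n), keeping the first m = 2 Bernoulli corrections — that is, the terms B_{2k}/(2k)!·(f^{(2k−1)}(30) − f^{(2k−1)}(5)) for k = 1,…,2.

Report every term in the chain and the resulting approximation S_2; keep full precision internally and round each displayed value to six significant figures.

S_2 ≈ 0.00355946

The integral term ∫_5^30 1/x^4 dx = 0.00265432.
Boundary: ½(f(5) + f(30)) = ½(0.00160000 + 1.23457e-06) = 0.000800617.
Running total after boundary: 0.00345494.
Order-1 term: 1/12 · (-1.64609e-07 − (-0.00128000)) = 0.000106653.
Running total after k=1: 0.00356159.
Order-2 term: −1/720 · (-5.48697e-09 − (-0.00153600)) = -2.13333e-06.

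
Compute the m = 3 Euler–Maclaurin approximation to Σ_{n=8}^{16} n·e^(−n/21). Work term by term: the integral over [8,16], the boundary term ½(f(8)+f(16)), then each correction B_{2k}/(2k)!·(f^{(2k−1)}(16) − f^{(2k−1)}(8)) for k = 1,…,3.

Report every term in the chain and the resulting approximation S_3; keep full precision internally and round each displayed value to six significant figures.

S_3 ≈ 59.8309

∫_8^16 x·e^(−x/21) dx evaluates to 53.3898.
Endpoint term: (f(8) + f(16))/2 = (5.46568 + 7.46842)/2 = 6.46705.
So far: 59.8569.
Correction k=1: B_{2}/2! · (f^{(1)}(16) − f^{(1)}(8)) = 1/12 · (0.111137 − 0.422940) = -0.0259835.
Partial sum through k=1: 59.8309.
Correction k=2: B_{4}/4! · (f^{(3)}(16) − f^{(3)}(8)) = −1/720 · (0.00236891 − 0.00405751) = 2.34527e-06.
Partial sum through k=2: 59.8309.
Correction k=3: B_{6}/6! · (f^{(5)}(16) − f^{(5)}(8)) = 1/30240 · (1.01719e-05 − 1.62267e-05) = -2.00224e-10.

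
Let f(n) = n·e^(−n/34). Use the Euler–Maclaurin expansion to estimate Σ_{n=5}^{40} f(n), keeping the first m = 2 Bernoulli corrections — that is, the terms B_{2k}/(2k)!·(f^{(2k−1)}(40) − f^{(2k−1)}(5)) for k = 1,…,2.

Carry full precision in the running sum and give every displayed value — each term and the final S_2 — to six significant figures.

S_2 ≈ 377.073

∫_5^40 x·e^(−x/34) dx evaluates to 368.814.
Endpoint term: (f(5) + f(40))/2 = (4.31622 + 12.3346)/2 = 8.32541.
So far: 377.139.
k=1: B_{2}/(2)! × [f^{(1)}(40) − f^{(1)}(5)] = 1/12 × (-0.0544174 − 0.736296) = -0.0658928.
After k=1: 377.073.
k=2: B_{4}/(4)! × [f^{(3)}(40) − f^{(3)}(5)] = −1/720 × (0.000486430 − 0.00213043) = 2.28334e-06.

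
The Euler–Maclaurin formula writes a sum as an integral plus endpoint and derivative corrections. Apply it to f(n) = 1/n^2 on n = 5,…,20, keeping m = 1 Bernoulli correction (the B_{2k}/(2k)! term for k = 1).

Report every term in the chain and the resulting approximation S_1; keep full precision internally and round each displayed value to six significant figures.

S_1 ≈ 0.172563

Integral: ∫_5^20 1/x^2 dx = 0.150000.
Boundary: ½(f(5) + f(20)) = ½(0.0400000 + 0.00250000) = 0.0212500.
Running total after boundary: 0.171250.
Order-1 term: 1/12 · (-0.000250000 − (-0.0160000)) = 0.00131250.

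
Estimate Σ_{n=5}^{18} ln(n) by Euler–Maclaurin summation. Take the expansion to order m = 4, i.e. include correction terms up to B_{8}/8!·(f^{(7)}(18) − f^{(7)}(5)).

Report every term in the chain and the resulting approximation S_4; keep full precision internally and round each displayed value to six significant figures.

∫_5^18 ln(x) dx evaluates to 30.9795.
Endpoint term: (f(5) + f(18))/2 = (1.60944 + 2.89037)/2 = 2.24990.
Integral + boundary = 33.2294.
k=1: B_{2}/(2)! × [f^{(1)}(18) − f^{(1)}(5)] = 1/12 × (0.0555556 − 0.200000) = -0.0120370.
After k=1: 33.2174.
k=2: B_{4}/(4)! × [f^{(3)}(18) − f^{(3)}(5)] = −1/720 × (0.000342936 − 0.0160000) = 2.17459e-05.
After k=2: 33.2174.
k=3: B_{6}/(6)! × [f^{(5)}(18) − f^{(5)}(5)] = 1/30240 × (1.27013e-05 − 0.00768000) = -2.53548e-07.
After k=3: 33.2174.
k=4: B_{8}/(8)! × [f^{(7)}(18) − f^{(7)}(5)] = −1/1209600 × (1.17605e-06 − 0.00921600) = 7.61808e-09.

S_4 ≈ 33.2174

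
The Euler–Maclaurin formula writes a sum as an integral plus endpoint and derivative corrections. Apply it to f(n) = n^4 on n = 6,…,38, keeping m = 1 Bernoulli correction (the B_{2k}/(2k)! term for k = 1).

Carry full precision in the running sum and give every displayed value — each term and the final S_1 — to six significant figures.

∫_6^38 x^4 dx evaluates to 1.58455e+07.
Boundary: ½(f(6) + f(38)) = ½(1296.00 + 2.08514e+06) = 1.04322e+06.
So far: 1.68887e+07.
Order-1 term: 1/12 · (219488 − 864.000) = 18218.7.

S_1 ≈ 1.69069e+07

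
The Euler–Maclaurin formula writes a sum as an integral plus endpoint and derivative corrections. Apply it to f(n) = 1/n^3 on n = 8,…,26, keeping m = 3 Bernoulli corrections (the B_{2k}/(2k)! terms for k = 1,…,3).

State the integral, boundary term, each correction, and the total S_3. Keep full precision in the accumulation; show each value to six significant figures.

S_3 ≈ 0.00813804

The integral term ∫_8^26 1/x^3 dx = 0.00707286.
Endpoint term: (f(8) + f(26))/2 = (0.00195312 + 5.68958e-05)/2 = 0.00100501.
Running total after boundary: 0.00807787.
k=1: B_{2}/(2)! × [f^{(1)}(26) − f^{(1)}(8)] = 1/12 × (-6.56490e-06 − (-0.000732422)) = 6.04881e-05.
Running total after k=1: 0.00813835.
k=2: B_{4}/(4)! × [f^{(3)}(26) − f^{(3)}(8)] = −1/720 × (-1.94228e-07 − (-0.000228882)) = -3.17622e-07.
Running total after k=2: 0.00813804.
k=3: B_{6}/(6)! × [f^{(5)}(26) − f^{(5)}(8)] = 1/30240 × (-1.20674e-08 − (-0.000150204)) = 4.96665e-09.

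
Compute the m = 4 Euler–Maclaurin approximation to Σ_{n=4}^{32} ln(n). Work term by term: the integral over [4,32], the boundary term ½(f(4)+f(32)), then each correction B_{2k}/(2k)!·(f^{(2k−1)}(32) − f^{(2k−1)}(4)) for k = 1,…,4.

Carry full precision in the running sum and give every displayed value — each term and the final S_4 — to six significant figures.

S_4 ≈ 79.7662

The integral term ∫_4^32 ln(x) dx = 77.3584.
½[f(4) + f(32)] = ½[1.38629 + 3.46574] = 2.42602.
Integral + boundary = 79.7844.
Correction k=1: B_{2}/2! · (f^{(1)}(32) − f^{(1)}(4)) = 1/12 · (0.0312500 − 0.250000) = -0.0182292.
After k=1: 79.7662.
Correction k=2: B_{4}/4! · (f^{(3)}(32) − f^{(3)}(4)) = −1/720 · (6.10352e-05 − 0.0312500) = 4.33180e-05.
After k=2: 79.7662.
Correction k=3: B_{6}/6! · (f^{(5)}(32) − f^{(5)}(4)) = 1/30240 · (7.15256e-07 − 0.0234375) = -7.75026e-07.
After k=3: 79.7662.
Correction k=4: B_{8}/8! · (f^{(7)}(32) − f^{(7)}(4)) = −1/1209600 · (2.09548e-08 − 0.0439453) = 3.63304e-08.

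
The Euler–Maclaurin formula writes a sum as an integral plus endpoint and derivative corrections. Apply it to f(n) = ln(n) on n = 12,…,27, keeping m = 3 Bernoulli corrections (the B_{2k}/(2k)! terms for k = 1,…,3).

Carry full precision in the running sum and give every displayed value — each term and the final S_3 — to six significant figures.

S_3 ≈ 47.0552

∫_12^27 ln(x) dx evaluates to 44.1687.
½[f(12) + f(27)] = ½[2.48491 + 3.29584] = 2.89037.
Integral + boundary = 47.0591.
k=1: B_{2}/(2)! × [f^{(1)}(27) − f^{(1)}(12)] = 1/12 × (0.0370370 − 0.0833333) = -0.00385802.
Running total after k=1: 47.0552.
k=2: B_{4}/(4)! × [f^{(3)}(27) − f^{(3)}(12)] = −1/720 × (0.000101611 − 0.00115741) = 1.46638e-06.
Running total after k=2: 47.0552.
k=3: B_{6}/(6)! × [f^{(5)}(27) − f^{(5)}(12)] = 1/30240 × (1.67260e-06 − 9.64506e-05) = -3.13419e-09.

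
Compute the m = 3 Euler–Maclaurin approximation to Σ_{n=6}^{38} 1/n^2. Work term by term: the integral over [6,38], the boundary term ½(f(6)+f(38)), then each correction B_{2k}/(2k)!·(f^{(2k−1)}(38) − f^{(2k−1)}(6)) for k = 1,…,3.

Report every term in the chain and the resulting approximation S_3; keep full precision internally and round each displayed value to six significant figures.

Integral: ∫_6^38 1/x^2 dx = 0.140351.
½[f(6) + f(38)] = ½[0.0277778 + 0.000692521] = 0.0142351.
Running total after boundary: 0.154586.
Order-1 term: 1/12 · (-3.64485e-05 − (-0.00925926)) = 0.000768568.
After k=1: 0.155355.
Order-2 term: −1/720 · (-3.02896e-07 − (-0.00308642)) = -4.28627e-06.
After k=2: 0.155350.
Order-3 term: 1/30240 · (-6.29285e-09 − (-0.00257202)) = 8.50532e-08.

S_3 ≈ 0.155350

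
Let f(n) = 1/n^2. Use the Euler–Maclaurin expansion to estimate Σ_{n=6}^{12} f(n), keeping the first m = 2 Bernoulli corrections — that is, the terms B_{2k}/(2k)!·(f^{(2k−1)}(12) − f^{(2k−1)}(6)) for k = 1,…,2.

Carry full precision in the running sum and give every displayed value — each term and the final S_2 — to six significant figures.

S_2 ≈ 0.101365

∫_6^12 1/x^2 dx evaluates to 0.0833333.
Endpoint term: (f(6) + f(12))/2 = (0.0277778 + 0.00694444)/2 = 0.0173611.
Running total after boundary: 0.100694.
Order-1 term: 1/12 · (-0.00115741 − (-0.00925926)) = 0.000675154.
Running total after k=1: 0.101370.
Order-2 term: −1/720 · (-9.64506e-05 − (-0.00308642)) = -4.15273e-06.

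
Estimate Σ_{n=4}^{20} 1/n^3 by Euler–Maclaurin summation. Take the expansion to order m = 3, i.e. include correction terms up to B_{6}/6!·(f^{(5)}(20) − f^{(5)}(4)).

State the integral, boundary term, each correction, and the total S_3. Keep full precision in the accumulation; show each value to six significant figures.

The integral term ∫_4^20 1/x^3 dx = 0.0300000.
Endpoint term: (f(4) + f(20))/2 = (0.0156250 + 0.000125000)/2 = 0.00787500.
Integral + boundary = 0.0378750.
Order-1 term: 1/12 · (-1.87500e-05 − (-0.0117188)) = 0.000975000.
Partial sum through k=1: 0.0388500.
Order-2 term: −1/720 · (-9.37500e-07 − (-0.0146484)) = -2.03437e-05.
Partial sum through k=2: 0.0388297.
Order-3 term: 1/30240 · (-9.84375e-08 − (-0.0384521)) = 1.27156e-06.

S_3 ≈ 0.0388309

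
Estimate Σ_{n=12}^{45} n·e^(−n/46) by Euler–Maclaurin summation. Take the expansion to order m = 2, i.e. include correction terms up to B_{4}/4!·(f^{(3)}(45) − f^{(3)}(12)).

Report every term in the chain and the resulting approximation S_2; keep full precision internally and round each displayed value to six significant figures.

Integral: ∫_12^45 x·e^(−x/46) dx = 481.591.
Endpoint term: (f(12) + f(45))/2 = (9.24458 + 16.9184)/2 = 13.0815.
So far: 494.672.
k=1: B_{2}/(2)! × [f^{(1)}(45) − f^{(1)}(12)] = 1/12 × (0.00817314 − 0.569412) = -0.0467699.
Running total after k=1: 494.625.
k=2: B_{4}/(4)! × [f^{(3)}(45) − f^{(3)}(12)] = −1/720 × (0.000359216 − 0.000997247) = 8.86154e-07.

S_2 ≈ 494.625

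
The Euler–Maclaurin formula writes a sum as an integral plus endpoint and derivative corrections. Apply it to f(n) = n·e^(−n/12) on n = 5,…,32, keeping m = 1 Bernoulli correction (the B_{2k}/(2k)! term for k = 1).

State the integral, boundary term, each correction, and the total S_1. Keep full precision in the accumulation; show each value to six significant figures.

S_1 ≈ 100.516

Integral: ∫_5^32 x·e^(−x/12) dx = 97.7978.
Boundary: ½(f(5) + f(32)) = ½(3.29620 + 2.22347) = 2.75984.
Running total after boundary: 100.558.
k=1: B_{2}/(2)! × [f^{(1)}(32) − f^{(1)}(5)] = 1/12 × (-0.115806 − 0.384557) = -0.0416969.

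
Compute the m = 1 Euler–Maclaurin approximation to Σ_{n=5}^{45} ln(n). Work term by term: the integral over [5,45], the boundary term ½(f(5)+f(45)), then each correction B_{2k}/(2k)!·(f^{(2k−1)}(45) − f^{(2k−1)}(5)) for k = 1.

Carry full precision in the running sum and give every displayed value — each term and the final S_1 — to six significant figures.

S_1 ≈ 125.946

Integral: ∫_5^45 ln(x) dx = 123.253.
Endpoint term: (f(5) + f(45))/2 = (1.60944 + 3.80666)/2 = 2.70805.
Running total after boundary: 125.961.
Correction k=1: B_{2}/2! · (f^{(1)}(45) − f^{(1)}(5)) = 1/12 · (0.0222222 − 0.200000) = -0.0148148.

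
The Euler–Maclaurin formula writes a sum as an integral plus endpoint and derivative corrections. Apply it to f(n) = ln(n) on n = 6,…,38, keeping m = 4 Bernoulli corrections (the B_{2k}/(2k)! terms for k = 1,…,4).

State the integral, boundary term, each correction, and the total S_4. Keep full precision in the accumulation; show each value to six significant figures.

∫_6^38 ln(x) dx evaluates to 95.4777.
½[f(6) + f(38)] = ½[1.79176 + 3.63759] = 2.71467.
So far: 98.1924.
Order-1 term: 1/12 · (0.0263158 − 0.166667) = -0.0116959.
Partial sum through k=1: 98.1807.
Order-2 term: −1/720 · (3.64485e-05 − 0.00925926) = 1.28095e-05.
Partial sum through k=2: 98.1807.
Order-3 term: 1/30240 · (3.02896e-07 − 0.00308642) = -1.02054e-07.
Partial sum through k=3: 98.1807.
Order-4 term: −1/1209600 · (6.29285e-09 − 0.00257202) = 2.12633e-09.

S_4 ≈ 98.1807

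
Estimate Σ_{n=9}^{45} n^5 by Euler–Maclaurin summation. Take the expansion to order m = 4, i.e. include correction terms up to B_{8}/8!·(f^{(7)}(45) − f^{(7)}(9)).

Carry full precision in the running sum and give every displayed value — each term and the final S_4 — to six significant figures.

S_4 ≈ 1.47787e+09

Integral: ∫_9^45 x^5 dx = 1.38387e+09.
Endpoint term: (f(9) + f(45))/2 = (59049.0 + 1.84528e+08)/2 = 9.22936e+07.
Integral + boundary = 1.47617e+09.
Correction k=1: B_{2}/2! · (f^{(1)}(45) − f^{(1)}(9)) = 1/12 · (2.05031e+07 − 32805.0) = 1.70586e+06.
After k=1: 1.47787e+09.
Correction k=2: B_{4}/4! · (f^{(3)}(45) − f^{(3)}(9)) = −1/720 · (121500 − 4860.00) = -162.000.
After k=2: 1.47787e+09.
Correction k=3: B_{6}/6! · (f^{(5)}(45) − f^{(5)}(9)) = 1/30240 · (120.000 − 120.000) = 0.00000.
After k=3: 1.47787e+09.
Correction k=4: B_{8}/8! · (f^{(7)}(45) − f^{(7)}(9)) = −1/1209600 · (0.00000 − 0.00000) = 0.00000.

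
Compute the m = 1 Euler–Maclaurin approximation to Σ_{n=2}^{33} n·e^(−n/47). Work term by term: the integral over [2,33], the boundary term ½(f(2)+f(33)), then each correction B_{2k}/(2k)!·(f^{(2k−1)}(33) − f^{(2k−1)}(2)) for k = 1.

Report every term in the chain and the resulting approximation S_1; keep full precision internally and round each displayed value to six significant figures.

Integral: ∫_2^33 x·e^(−x/47) dx = 343.864.
½[f(2) + f(33)] = ½[1.91668 + 16.3525] = 9.13458.
Integral + boundary = 352.998.
Order-1 term: 1/12 · (0.147605 − 0.917559) = -0.0641629.

S_1 ≈ 352.934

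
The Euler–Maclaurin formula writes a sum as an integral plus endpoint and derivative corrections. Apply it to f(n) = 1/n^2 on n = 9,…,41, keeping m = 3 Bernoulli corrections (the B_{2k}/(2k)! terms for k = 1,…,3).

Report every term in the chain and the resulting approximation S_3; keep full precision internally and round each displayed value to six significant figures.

S_3 ≈ 0.0934168

∫_9^41 1/x^2 dx evaluates to 0.0867209.
Boundary: ½(f(9) + f(41)) = ½(0.0123457 + 0.000594884) = 0.00647028.
So far: 0.0931911.
Correction k=1: B_{2}/2! · (f^{(1)}(41) − f^{(1)}(9)) = 1/12 · (-2.90187e-05 − (-0.00274348)) = 0.000226205.
Partial sum through k=1: 0.0934174.
Correction k=2: B_{4}/4! · (f^{(3)}(41) − f^{(3)}(9)) = −1/720 · (-2.07153e-07 − (-0.000406442)) = -5.64215e-07.
Partial sum through k=2: 0.0934168.
Correction k=3: B_{6}/6! · (f^{(5)}(41) − f^{(5)}(9)) = 1/30240 · (-3.69697e-09 − (-0.000150534)) = 4.97786e-09.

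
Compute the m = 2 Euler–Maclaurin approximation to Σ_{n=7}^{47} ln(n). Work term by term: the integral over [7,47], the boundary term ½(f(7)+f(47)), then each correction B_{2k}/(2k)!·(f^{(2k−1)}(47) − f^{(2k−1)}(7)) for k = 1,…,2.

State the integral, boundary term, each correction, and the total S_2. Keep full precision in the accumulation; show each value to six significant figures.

S_2 ≈ 130.223

The integral term ∫_7^47 ln(x) dx = 127.336.
Boundary: ½(f(7) + f(47)) = ½(1.94591 + 3.85015) = 2.89803.
So far: 130.234.
k=1: B_{2}/(2)! × [f^{(1)}(47) − f^{(1)}(7)] = 1/12 × (0.0212766 − 0.142857) = -0.0101317.
Running total after k=1: 130.223.
k=2: B_{4}/(4)! × [f^{(3)}(47) − f^{(3)}(7)] = −1/720 × (1.92636e-05 − 0.00583090) = 8.07172e-06.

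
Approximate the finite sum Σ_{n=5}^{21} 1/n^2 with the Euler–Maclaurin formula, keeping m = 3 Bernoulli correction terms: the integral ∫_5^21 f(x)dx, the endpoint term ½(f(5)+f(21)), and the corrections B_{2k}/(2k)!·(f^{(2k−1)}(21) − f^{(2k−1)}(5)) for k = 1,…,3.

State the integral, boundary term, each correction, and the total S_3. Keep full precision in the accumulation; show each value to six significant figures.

The integral term ∫_5^21 1/x^2 dx = 0.152381.
Endpoint term: (f(5) + f(21))/2 = (0.0400000 + 0.00226757)/2 = 0.0211338.
Running total after boundary: 0.173515.
k=1: B_{2}/(2)! × [f^{(1)}(21) − f^{(1)}(5)] = 1/12 × (-0.000215959 − (-0.0160000)) = 0.00131534.
Running total after k=1: 0.174830.
k=2: B_{4}/(4)! × [f^{(3)}(21) − f^{(3)}(5)] = −1/720 × (-5.87645e-06 − (-0.00768000)) = -1.06585e-05.
Running total after k=2: 0.174819.
k=3: B_{6}/(6)! × [f^{(5)}(21) − f^{(5)}(5)] = 1/30240 × (-3.99758e-07 − (-0.00921600)) = 3.04749e-07.

S_3 ≈ 0.174820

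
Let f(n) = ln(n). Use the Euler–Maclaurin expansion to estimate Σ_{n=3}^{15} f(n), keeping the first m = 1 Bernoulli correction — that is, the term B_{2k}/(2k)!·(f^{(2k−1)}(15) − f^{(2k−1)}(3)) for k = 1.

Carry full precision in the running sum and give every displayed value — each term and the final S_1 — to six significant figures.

S_1 ≈ 27.2060

Integral: ∫_3^15 ln(x) dx = 25.3249.
½[f(3) + f(15)] = ½[1.09861 + 2.70805] = 1.90333.
Integral + boundary = 27.2282.
Order-1 term: 1/12 · (0.0666667 − 0.333333) = -0.0222222.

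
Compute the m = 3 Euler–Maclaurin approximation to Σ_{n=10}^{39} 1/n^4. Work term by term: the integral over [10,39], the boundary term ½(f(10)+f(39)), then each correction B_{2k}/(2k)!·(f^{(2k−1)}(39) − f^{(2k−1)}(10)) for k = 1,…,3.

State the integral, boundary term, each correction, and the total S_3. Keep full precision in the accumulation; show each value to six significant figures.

S_3 ≈ 0.000381243

The integral term ∫_10^39 1/x^4 dx = 0.000327714.
Boundary: ½(f(10) + f(39)) = ½(0.000100000 + 4.32257e-07) = 5.02161e-05.
So far: 0.000377930.
k=1: B_{2}/(2)! × [f^{(1)}(39) − f^{(1)}(10)] = 1/12 × (-4.43340e-08 − (-4.00000e-05)) = 3.32964e-06.
Partial sum through k=1: 0.000381260.
k=2: B_{4}/(4)! × [f^{(3)}(39) − f^{(3)}(10)] = −1/720 × (-8.74438e-10 − (-1.20000e-05)) = -1.66655e-08.
Partial sum through k=2: 0.000381243.
k=3: B_{6}/(6)! × [f^{(5)}(39) − f^{(5)}(10)] = 1/30240 × (-3.21950e-11 − (-6.72000e-06)) = 2.22221e-10.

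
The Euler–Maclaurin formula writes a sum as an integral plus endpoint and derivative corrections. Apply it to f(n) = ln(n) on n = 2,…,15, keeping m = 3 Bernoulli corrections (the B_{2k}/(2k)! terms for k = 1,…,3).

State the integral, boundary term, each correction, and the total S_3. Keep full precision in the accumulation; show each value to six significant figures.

S_3 ≈ 27.8993

∫_2^15 ln(x) dx evaluates to 26.2345.
Endpoint term: (f(2) + f(15))/2 = (0.693147 + 2.70805)/2 = 1.70060.
Running total after boundary: 27.9351.
Order-1 term: 1/12 · (0.0666667 − 0.500000) = -0.0361111.
Running total after k=1: 27.8989.
Order-2 term: −1/720 · (0.000592593 − 0.250000) = 0.000346399.
Running total after k=2: 27.8993.
Order-3 term: 1/30240 · (3.16049e-05 − 0.750000) = -2.48005e-05.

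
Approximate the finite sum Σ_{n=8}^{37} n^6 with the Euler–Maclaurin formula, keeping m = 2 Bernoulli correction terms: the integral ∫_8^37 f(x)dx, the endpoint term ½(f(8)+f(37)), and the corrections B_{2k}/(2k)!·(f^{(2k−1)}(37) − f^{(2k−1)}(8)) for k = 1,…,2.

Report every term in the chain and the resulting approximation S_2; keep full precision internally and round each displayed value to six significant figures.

S_2 ≈ 1.48790e+10

Integral: ∫_8^37 x^6 dx = 1.35614e+10.
Endpoint term: (f(8) + f(37))/2 = (262144 + 2.56573e+09)/2 = 1.28299e+09.
Integral + boundary = 1.48444e+10.
Order-1 term: 1/12 · (4.16064e+08 − 196608) = 3.46556e+07.
Partial sum through k=1: 1.48790e+10.
Order-2 term: −1/720 · (6.07836e+06 − 61440.0) = -8356.83.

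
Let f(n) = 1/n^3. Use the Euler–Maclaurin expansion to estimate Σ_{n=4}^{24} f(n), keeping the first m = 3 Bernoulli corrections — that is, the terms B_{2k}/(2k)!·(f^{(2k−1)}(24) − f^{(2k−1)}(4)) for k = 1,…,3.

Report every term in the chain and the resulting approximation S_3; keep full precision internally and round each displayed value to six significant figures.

S_3 ≈ 0.0391873

Integral: ∫_4^24 1/x^3 dx = 0.0303819.
Endpoint term: (f(4) + f(24))/2 = (0.0156250 + 7.23380e-05)/2 = 0.00784867.
Integral + boundary = 0.0382306.
Order-1 term: 1/12 · (-9.04225e-06 − (-0.0117188)) = 0.000975809.
After k=1: 0.0392064.
Order-2 term: −1/720 · (-3.13967e-07 − (-0.0146484)) = -2.03446e-05.
After k=2: 0.0391861.
Order-3 term: 1/30240 · (-2.28934e-08 − (-0.0384521)) = 1.27156e-06.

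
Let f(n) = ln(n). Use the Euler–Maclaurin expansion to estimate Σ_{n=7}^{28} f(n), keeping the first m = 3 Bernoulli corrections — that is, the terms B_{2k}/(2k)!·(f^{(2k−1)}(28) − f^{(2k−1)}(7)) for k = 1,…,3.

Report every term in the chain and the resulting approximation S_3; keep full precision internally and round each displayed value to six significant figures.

The integral term ∫_7^28 ln(x) dx = 58.6804.
Boundary: ½(f(7) + f(28)) = ½(1.94591 + 3.33220) = 2.63906.
Integral + boundary = 61.3194.
Order-1 term: 1/12 · (0.0357143 − 0.142857) = -0.00892857.
Running total after k=1: 61.3105.
Order-2 term: −1/720 · (9.11079e-05 − 0.00583090) = 7.97194e-06.
Running total after k=2: 61.3105.
Order-3 term: 1/30240 · (1.39451e-06 − 0.00142798) = -4.71753e-08.

S_3 ≈ 61.3105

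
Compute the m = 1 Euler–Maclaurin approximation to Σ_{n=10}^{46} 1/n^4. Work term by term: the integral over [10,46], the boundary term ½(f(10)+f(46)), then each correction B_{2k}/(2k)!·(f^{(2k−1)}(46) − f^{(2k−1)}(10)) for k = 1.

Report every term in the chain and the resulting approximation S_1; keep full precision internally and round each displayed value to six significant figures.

The integral term ∫_10^46 1/x^4 dx = 0.000329909.
½[f(10) + f(46)] = ½[0.000100000 + 2.23341e-07] = 5.01117e-05.
Running total after boundary: 0.000380020.
k=1: B_{2}/(2)! × [f^{(1)}(46) − f^{(1)}(10)] = 1/12 × (-1.94210e-08 − (-4.00000e-05)) = 3.33171e-06.

S_1 ≈ 0.000383352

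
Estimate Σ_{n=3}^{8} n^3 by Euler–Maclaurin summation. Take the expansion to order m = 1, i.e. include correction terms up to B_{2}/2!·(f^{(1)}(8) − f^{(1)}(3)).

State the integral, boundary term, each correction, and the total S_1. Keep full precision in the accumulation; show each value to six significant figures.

The integral term ∫_3^8 x^3 dx = 1003.75.
Endpoint term: (f(3) + f(8))/2 = (27.0000 + 512.000)/2 = 269.500.
Integral + boundary = 1273.25.
k=1: B_{2}/(2)! × [f^{(1)}(8) − f^{(1)}(3)] = 1/12 × (192.000 − 27.0000) = 13.7500.

S_1 ≈ 1287.00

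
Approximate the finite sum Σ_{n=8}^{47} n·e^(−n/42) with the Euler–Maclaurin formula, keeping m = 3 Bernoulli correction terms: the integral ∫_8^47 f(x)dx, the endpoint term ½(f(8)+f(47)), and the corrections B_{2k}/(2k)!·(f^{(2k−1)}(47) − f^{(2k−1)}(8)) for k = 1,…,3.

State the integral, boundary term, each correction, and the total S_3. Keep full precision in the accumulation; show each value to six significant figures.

∫_8^47 x·e^(−x/42) dx evaluates to 514.991.
Boundary: ½(f(8) + f(47)) = ½(6.61252 + 15.3498) = 10.9811.
So far: 525.973.
Correction k=1: B_{2}/2! · (f^{(1)}(47) − f^{(1)}(8)) = 1/12 · (-0.0388798 − 0.669124) = -0.0590004.
Running total after k=1: 525.914.
Correction k=2: B_{4}/4! · (f^{(3)}(47) − f^{(3)}(8)) = −1/720 · (0.000348243 − 0.00131647) = 1.34476e-06.
Running total after k=2: 525.914.
Correction k=3: B_{6}/6! · (f^{(5)}(47) − f^{(5)}(8)) = 1/30240 · (4.07329e-07 − 1.27756e-06) = -2.87776e-11.

S_3 ≈ 525.914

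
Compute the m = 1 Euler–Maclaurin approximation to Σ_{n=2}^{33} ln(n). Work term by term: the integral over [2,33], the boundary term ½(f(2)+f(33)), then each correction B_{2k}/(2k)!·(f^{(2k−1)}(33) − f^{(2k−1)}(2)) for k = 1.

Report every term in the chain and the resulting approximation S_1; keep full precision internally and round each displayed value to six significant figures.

S_1 ≈ 85.0541

∫_2^33 ln(x) dx evaluates to 82.9985.
½[f(2) + f(33)] = ½[0.693147 + 3.49651] = 2.09483.
Integral + boundary = 85.0933.
k=1: B_{2}/(2)! × [f^{(1)}(33) − f^{(1)}(2)] = 1/12 × (0.0303030 − 0.500000) = -0.0391414.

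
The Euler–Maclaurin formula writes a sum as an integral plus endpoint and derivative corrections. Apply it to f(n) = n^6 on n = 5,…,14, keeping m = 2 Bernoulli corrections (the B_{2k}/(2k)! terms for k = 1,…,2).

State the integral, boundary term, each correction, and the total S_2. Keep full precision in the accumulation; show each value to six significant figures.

Integral: ∫_5^14 x^6 dx = 1.50479e+07.
½[f(5) + f(14)] = ½[15625.0 + 7.52954e+06] = 3.77258e+06.
Integral + boundary = 1.88205e+07.
k=1: B_{2}/(2)! × [f^{(1)}(14) − f^{(1)}(5)] = 1/12 × (3.22694e+06 − 18750.0) = 267350.
Partial sum through k=1: 1.90878e+07.
k=2: B_{4}/(4)! × [f^{(3)}(14) − f^{(3)}(5)] = −1/720 × (329280 − 15000.0) = -436.500.

S_2 ≈ 1.90874e+07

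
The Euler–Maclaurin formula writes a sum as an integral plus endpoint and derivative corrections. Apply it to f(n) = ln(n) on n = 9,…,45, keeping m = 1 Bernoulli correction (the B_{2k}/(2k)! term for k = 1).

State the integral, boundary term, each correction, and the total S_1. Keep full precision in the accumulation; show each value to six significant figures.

S_1 ≈ 118.519

The integral term ∫_9^45 ln(x) dx = 115.525.
Endpoint term: (f(9) + f(45))/2 = (2.19722 + 3.80666)/2 = 3.00194.
Running total after boundary: 118.527.
Correction k=1: B_{2}/2! · (f^{(1)}(45) − f^{(1)}(9)) = 1/12 · (0.0222222 − 0.111111) = -0.00740741.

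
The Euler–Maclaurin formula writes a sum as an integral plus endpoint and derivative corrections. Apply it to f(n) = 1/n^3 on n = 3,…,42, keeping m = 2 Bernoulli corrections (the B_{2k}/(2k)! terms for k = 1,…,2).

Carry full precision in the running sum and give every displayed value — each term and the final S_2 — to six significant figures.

Integral: ∫_3^42 1/x^3 dx = 0.0552721.
Endpoint term: (f(3) + f(42))/2 = (0.0370370 + 1.34975e-05)/2 = 0.0185253.
Integral + boundary = 0.0737974.
Order-1 term: 1/12 · (-9.64104e-07 − (-0.0370370)) = 0.00308634.
After k=1: 0.0768837.
Order-2 term: −1/720 · (-1.09309e-08 − (-0.0823045)) = -0.000114312.

S_2 ≈ 0.0767694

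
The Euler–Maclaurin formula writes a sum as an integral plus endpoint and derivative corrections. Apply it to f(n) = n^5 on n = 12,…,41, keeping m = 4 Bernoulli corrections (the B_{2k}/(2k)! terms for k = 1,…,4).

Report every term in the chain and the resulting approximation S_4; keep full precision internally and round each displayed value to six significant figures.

Integral: ∫_12^41 x^5 dx = 7.91186e+08.
Boundary: ½(f(12) + f(41)) = ½(248832 + 1.15856e+08) = 5.80525e+07.
So far: 8.49239e+08.
k=1: B_{2}/(2)! × [f^{(1)}(41) − f^{(1)}(12)] = 1/12 × (1.41288e+07 − 103680) = 1.16876e+06.
After k=1: 8.50408e+08.
k=2: B_{4}/(4)! × [f^{(3)}(41) − f^{(3)}(12)] = −1/720 × (100860 − 8640.00) = -128.083.
After k=2: 8.50408e+08.
k=3: B_{6}/(6)! × [f^{(5)}(41) − f^{(5)}(12)] = 1/30240 × (120.000 − 120.000) = 0.00000.
After k=3: 8.50408e+08.
k=4: B_{8}/(8)! × [f^{(7)}(41) − f^{(7)}(12)] = −1/1209600 × (0.00000 − 0.00000) = 0.00000.

S_4 ≈ 8.50408e+08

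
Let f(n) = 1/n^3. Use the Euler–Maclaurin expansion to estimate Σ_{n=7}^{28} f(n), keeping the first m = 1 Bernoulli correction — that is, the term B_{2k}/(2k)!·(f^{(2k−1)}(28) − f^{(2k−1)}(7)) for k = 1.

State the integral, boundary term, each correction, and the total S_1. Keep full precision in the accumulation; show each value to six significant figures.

S_1 ≈ 0.0111505

∫_7^28 1/x^3 dx evaluates to 0.00956633.
½[f(7) + f(28)] = ½[0.00291545 + 4.55539e-05] = 0.00148050.
Integral + boundary = 0.0110468.
Order-1 term: 1/12 · (-4.88078e-06 − (-0.00124948)) = 0.000103717.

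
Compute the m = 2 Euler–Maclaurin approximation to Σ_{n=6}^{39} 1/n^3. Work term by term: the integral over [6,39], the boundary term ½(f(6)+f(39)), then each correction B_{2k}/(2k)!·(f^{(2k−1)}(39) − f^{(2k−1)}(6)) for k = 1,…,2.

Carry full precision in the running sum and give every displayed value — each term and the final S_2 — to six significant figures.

S_2 ≈ 0.0160744

The integral term ∫_6^39 1/x^3 dx = 0.0135602.
½[f(6) + f(39)] = ½[0.00462963 + 1.68580e-05] = 0.00232324.
So far: 0.0158834.
k=1: B_{2}/(2)! × [f^{(1)}(39) − f^{(1)}(6)] = 1/12 × (-1.29677e-06 − (-0.00231481)) = 0.000192793.
Running total after k=1: 0.0160762.
k=2: B_{4}/(4)! × [f^{(3)}(39) − f^{(3)}(6)] = −1/720 × (-1.70515e-08 − (-0.00128601)) = -1.78610e-06.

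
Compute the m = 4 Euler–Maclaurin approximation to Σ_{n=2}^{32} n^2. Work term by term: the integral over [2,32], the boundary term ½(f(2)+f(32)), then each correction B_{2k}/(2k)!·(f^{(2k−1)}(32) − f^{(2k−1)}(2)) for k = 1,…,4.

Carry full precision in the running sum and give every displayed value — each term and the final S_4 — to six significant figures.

S_4 ≈ 11439.0

The integral term ∫_2^32 x^2 dx = 10920.0.
Boundary: ½(f(2) + f(32)) = ½(4.00000 + 1024.00) = 514.000.
Running total after boundary: 11434.0.
Correction k=1: B_{2}/2! · (f^{(1)}(32) − f^{(1)}(2)) = 1/12 · (64.0000 − 4.00000) = 5.00000.
Running total after k=1: 11439.0.
Correction k=2: B_{4}/4! · (f^{(3)}(32) − f^{(3)}(2)) = −1/720 · (0.00000 − 0.00000) = 0.00000.
Running total after k=2: 11439.0.
Correction k=3: B_{6}/6! · (f^{(5)}(32) − f^{(5)}(2)) = 1/30240 · (0.00000 − 0.00000) = 0.00000.
Running total after k=3: 11439.0.
Correction k=4: B_{8}/8! · (f^{(7)}(32) − f^{(7)}(2)) = −1/1209600 · (0.00000 − 0.00000) = 0.00000.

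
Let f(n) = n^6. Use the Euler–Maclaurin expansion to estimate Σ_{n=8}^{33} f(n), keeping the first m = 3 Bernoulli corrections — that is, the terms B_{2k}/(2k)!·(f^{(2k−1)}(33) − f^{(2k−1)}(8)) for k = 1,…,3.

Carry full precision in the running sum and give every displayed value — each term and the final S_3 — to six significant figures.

S_3 ≈ 6.75346e+09

The integral term ∫_8^33 x^6 dx = 6.08805e+09.
Boundary: ½(f(8) + f(33)) = ½(262144 + 1.29147e+09) = 6.45865e+08.
So far: 6.73391e+09.
k=1: B_{2}/(2)! × [f^{(1)}(33) − f^{(1)}(8)] = 1/12 × (2.34812e+08 − 196608) = 1.95513e+07.
Running total after k=1: 6.75347e+09.
k=2: B_{4}/(4)! × [f^{(3)}(33) − f^{(3)}(8)] = −1/720 × (4.31244e+06 − 61440.0) = -5904.17.
Running total after k=2: 6.75346e+09.
k=3: B_{6}/(6)! × [f^{(5)}(33) − f^{(5)}(8)] = 1/30240 × (23760.0 − 5760.00) = 0.595238.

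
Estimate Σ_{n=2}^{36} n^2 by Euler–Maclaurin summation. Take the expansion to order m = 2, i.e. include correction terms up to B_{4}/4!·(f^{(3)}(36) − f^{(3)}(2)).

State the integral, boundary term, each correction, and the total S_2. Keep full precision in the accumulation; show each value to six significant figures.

S_2 ≈ 16205.0

∫_2^36 x^2 dx evaluates to 15549.3.
½[f(2) + f(36)] = ½[4.00000 + 1296.00] = 650.000.
Running total after boundary: 16199.3.
k=1: B_{2}/(2)! × [f^{(1)}(36) − f^{(1)}(2)] = 1/12 × (72.0000 − 4.00000) = 5.66667.
Running total after k=1: 16205.0.
k=2: B_{4}/(4)! × [f^{(3)}(36) − f^{(3)}(2)] = −1/720 × (0.00000 − 0.00000) = 0.00000.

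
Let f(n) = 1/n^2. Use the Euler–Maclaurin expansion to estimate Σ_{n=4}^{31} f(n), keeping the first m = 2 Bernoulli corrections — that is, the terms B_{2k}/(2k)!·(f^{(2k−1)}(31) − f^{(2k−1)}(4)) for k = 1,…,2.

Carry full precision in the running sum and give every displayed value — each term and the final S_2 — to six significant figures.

Integral: ∫_4^31 1/x^2 dx = 0.217742.
Boundary: ½(f(4) + f(31)) = ½(0.0625000 + 0.00104058) = 0.0317703.
Running total after boundary: 0.249512.
k=1: B_{2}/(2)! × [f^{(1)}(31) − f^{(1)}(4)] = 1/12 × (-6.71344e-05 − (-0.0312500)) = 0.00259857.
Partial sum through k=1: 0.252111.
k=2: B_{4}/(4)! × [f^{(3)}(31) − f^{(3)}(4)] = −1/720 × (-8.38306e-07 − (-0.0234375)) = -3.25509e-05.

S_2 ≈ 0.252078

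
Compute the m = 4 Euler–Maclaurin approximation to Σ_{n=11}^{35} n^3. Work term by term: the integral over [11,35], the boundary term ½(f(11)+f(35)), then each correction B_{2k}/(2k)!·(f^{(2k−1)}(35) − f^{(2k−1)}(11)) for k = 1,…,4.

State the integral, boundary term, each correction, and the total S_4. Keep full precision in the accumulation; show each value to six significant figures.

S_4 ≈ 393875

∫_11^35 x^3 dx evaluates to 371496.
Boundary: ½(f(11) + f(35)) = ½(1331.00 + 42875.0) = 22103.0.
Running total after boundary: 393599.
Order-1 term: 1/12 · (3675.00 − 363.000) = 276.000.
Running total after k=1: 393875.
Order-2 term: −1/720 · (6.00000 − 6.00000) = 0.00000.
Running total after k=2: 393875.
Order-3 term: 1/30240 · (0.00000 − 0.00000) = 0.00000.
Running total after k=3: 393875.
Order-4 term: −1/1209600 · (0.00000 − 0.00000) = 0.00000.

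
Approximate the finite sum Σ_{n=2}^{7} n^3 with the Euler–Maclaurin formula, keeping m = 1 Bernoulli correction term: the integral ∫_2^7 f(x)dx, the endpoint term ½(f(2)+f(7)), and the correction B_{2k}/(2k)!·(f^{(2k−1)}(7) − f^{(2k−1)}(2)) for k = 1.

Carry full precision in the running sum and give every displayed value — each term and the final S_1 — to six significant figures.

The integral term ∫_2^7 x^3 dx = 596.250.
Endpoint term: (f(2) + f(7))/2 = (8.00000 + 343.000)/2 = 175.500.
Running total after boundary: 771.750.
Order-1 term: 1/12 · (147.000 − 12.0000) = 11.2500.

S_1 ≈ 783.000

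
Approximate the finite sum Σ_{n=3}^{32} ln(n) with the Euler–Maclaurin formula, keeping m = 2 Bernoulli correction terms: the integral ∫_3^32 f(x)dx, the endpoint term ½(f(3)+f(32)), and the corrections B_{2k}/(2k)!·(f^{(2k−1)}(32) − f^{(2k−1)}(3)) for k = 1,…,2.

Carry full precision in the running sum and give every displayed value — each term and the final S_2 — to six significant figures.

∫_3^32 ln(x) dx evaluates to 78.6077.
Endpoint term: (f(3) + f(32))/2 = (1.09861 + 3.46574)/2 = 2.28217.
Integral + boundary = 80.8899.
k=1: B_{2}/(2)! × [f^{(1)}(32) − f^{(1)}(3)] = 1/12 × (0.0312500 − 0.333333) = -0.0251736.
Partial sum through k=1: 80.8647.
k=2: B_{4}/(4)! × [f^{(3)}(32) − f^{(3)}(3)] = −1/720 × (6.10352e-05 − 0.0740741) = 0.000102796.

S_2 ≈ 80.8648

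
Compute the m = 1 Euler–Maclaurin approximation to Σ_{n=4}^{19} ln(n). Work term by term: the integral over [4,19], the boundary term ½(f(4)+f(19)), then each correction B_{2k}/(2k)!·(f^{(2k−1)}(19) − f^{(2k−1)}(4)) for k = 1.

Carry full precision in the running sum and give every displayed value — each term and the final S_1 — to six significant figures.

Integral: ∫_4^19 ln(x) dx = 35.3992.
½[f(4) + f(19)] = ½[1.38629 + 2.94444] = 2.16537.
So far: 37.5645.
k=1: B_{2}/(2)! × [f^{(1)}(19) − f^{(1)}(4)] = 1/12 × (0.0526316 − 0.250000) = -0.0164474.

S_1 ≈ 37.5481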